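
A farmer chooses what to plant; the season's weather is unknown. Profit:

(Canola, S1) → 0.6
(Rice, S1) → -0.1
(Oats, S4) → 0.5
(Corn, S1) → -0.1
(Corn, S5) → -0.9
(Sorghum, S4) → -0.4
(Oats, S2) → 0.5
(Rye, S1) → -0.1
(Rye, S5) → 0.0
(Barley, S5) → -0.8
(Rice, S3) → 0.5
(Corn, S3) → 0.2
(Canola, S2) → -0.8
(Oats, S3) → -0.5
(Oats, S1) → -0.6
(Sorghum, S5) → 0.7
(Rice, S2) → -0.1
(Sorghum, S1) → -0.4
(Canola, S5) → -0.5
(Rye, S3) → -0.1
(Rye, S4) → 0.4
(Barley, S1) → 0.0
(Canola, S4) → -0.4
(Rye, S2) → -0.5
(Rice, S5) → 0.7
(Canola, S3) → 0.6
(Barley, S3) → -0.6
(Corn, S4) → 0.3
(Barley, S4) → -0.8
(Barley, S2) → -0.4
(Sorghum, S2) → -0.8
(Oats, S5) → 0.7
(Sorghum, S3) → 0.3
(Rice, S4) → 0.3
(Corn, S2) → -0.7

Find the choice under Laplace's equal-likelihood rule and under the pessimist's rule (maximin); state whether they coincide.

Row averages: Corn=-0.24, Sorghum=-0.12, Rice=0.26, Barley=-0.52, Oats=0.12, Rye=-0.06, Canola=-0.1
Highest average = 0.26 → Rice.
Row minima: Corn=-0.9, Sorghum=-0.8, Rice=-0.1, Barley=-0.8, Oats=-0.6, Rye=-0.5, Canola=-0.8
Best worst-case = -0.1 → Rice.

laplace → Rice; maximin → Rice (agree)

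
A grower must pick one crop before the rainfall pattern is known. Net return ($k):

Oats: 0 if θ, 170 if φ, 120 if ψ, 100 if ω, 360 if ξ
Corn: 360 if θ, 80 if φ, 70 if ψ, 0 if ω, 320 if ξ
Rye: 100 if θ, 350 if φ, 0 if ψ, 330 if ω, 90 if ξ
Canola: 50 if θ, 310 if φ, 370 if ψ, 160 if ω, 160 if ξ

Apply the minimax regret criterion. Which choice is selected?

Column bests: θ=360, φ=350, ψ=370, ω=330, ξ=360.
Oats regrets: 360, 180, 250, 230, 0 → max 360
Corn regrets: 0, 270, 300, 330, 40 → max 330
Rye regrets: 260, 0, 370, 0, 270 → max 370
Canola regrets: 310, 40, 0, 170, 200 → max 310
Smallest max regret = 310 → Canola.

Canola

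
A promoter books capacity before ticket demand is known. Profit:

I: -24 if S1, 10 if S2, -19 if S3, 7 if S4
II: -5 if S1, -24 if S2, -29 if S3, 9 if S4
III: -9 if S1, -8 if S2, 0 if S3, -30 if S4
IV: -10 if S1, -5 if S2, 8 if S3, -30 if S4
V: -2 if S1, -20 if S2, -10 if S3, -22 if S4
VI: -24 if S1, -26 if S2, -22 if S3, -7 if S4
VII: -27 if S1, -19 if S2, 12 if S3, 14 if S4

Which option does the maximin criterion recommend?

Row minima: I=-24, II=-29, III=-30, IV=-30, V=-22, VI=-26, VII=-27
Best worst-case = -22 → V.

V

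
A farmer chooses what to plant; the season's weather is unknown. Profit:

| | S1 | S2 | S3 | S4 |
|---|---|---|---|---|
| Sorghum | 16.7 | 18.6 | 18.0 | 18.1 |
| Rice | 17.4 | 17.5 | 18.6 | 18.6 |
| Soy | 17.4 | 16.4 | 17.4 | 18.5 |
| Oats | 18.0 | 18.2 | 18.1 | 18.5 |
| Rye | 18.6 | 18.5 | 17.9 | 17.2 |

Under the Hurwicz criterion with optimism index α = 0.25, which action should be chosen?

Sorghum: 0.25·18.6 + 0.75·16.7 = 17.175
Rice: 0.25·18.6 + 0.75·17.4 = 17.7
Soy: 0.25·18.5 + 0.75·16.4 = 16.925
Oats: 0.25·18.5 + 0.75·18.0 = 18.125
Rye: 0.25·18.6 + 0.75·17.2 = 17.55
Highest Hurwicz score = 18.125 → Oats.

Oats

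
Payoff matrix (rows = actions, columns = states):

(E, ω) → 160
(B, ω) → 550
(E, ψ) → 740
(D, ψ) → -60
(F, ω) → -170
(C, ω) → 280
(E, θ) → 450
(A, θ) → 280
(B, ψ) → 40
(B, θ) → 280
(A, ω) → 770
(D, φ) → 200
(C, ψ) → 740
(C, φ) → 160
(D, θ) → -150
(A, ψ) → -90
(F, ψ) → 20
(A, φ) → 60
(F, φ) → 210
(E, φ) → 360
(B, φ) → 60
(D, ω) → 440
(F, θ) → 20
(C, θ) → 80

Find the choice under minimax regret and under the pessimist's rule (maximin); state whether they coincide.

Column bests: θ=450, φ=360, ψ=740, ω=770.
A regrets: 170, 300, 830, 0 → max 830
B regrets: 170, 300, 700, 220 → max 700
C regrets: 370, 200, 0, 490 → max 490
D regrets: 600, 160, 800, 330 → max 800
E regrets: 0, 0, 0, 610 → max 610
F regrets: 430, 150, 720, 940 → max 940
Smallest max regret = 490 → C.
Row minima: A=-90, B=40, C=80, D=-150, E=160, F=-170
Best worst-case = 160 → E.

minimax regret → C; maximin → E (disagree)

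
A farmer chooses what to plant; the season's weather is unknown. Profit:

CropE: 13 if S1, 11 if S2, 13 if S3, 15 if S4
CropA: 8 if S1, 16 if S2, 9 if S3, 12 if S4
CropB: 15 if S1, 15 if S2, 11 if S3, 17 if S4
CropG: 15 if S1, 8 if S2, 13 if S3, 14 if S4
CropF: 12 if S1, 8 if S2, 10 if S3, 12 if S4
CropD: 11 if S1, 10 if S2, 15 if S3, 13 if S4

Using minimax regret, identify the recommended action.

Column bests: S1=15, S2=16, S3=15, S4=17.
CropE regrets: 2, 5, 2, 2 → max 5
CropA regrets: 7, 0, 6, 5 → max 7
CropB regrets: 0, 1, 4, 0 → max 4
CropG regrets: 0, 8, 2, 3 → max 8
CropF regrets: 3, 8, 5, 5 → max 8
CropD regrets: 4, 6, 0, 4 → max 6
Smallest max regret = 4 → CropB.

CropB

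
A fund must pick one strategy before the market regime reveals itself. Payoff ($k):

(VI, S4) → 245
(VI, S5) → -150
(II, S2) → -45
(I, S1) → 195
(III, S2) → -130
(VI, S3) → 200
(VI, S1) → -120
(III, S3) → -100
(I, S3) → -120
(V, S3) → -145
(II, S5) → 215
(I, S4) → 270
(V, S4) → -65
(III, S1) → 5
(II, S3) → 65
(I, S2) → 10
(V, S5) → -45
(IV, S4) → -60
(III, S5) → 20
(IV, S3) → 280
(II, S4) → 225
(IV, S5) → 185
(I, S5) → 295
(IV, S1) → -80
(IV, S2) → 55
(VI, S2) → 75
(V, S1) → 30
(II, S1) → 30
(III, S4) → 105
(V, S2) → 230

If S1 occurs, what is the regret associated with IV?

Best payoff under S1 is 195.
Regret = 195 − (-80) = 275.

275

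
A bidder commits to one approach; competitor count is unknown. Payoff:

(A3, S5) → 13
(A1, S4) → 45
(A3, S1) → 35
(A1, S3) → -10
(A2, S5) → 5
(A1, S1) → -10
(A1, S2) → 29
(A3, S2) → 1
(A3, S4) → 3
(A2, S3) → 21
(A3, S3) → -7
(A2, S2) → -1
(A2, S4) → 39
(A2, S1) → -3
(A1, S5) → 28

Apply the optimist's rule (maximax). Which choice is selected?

Row maxima: A1=45, A2=39, A3=35
Best best-case = 45 → A1.

A1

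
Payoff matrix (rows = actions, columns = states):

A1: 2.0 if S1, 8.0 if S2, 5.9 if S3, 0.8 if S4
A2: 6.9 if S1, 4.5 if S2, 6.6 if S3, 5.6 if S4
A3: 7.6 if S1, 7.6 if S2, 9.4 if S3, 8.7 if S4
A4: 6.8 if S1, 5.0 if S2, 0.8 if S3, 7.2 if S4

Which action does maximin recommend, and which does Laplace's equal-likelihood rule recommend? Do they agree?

maximin → A3; laplace → A3 (agree)

Row minima: A1=0.8, A2=4.5, A3=7.6, A4=0.8
Best worst-case = 7.6 → A3.
Row averages: A1=4.175, A2=5.9, A3=8.325, A4=4.95
Highest average = 8.325 → A3.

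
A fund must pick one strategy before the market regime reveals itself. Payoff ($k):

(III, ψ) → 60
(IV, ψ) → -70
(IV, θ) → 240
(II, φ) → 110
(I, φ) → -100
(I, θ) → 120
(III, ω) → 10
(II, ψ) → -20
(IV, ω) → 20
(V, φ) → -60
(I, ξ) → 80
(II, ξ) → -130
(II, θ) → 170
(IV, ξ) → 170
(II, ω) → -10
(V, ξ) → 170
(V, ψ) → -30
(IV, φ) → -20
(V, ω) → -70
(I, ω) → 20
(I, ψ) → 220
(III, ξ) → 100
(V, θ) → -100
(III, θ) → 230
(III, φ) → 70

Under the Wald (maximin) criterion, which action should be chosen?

Row minima: I=-100, II=-130, III=10, IV=-70, V=-100
Best worst-case = 10 → III.

III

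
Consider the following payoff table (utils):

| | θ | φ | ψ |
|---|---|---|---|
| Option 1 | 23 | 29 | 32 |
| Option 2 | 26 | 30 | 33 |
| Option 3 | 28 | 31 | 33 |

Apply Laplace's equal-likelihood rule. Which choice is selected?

Option 3

Row averages: Option 1=28, Option 2=89/3, Option 3=92/3
Highest average = 92/3 → Option 3.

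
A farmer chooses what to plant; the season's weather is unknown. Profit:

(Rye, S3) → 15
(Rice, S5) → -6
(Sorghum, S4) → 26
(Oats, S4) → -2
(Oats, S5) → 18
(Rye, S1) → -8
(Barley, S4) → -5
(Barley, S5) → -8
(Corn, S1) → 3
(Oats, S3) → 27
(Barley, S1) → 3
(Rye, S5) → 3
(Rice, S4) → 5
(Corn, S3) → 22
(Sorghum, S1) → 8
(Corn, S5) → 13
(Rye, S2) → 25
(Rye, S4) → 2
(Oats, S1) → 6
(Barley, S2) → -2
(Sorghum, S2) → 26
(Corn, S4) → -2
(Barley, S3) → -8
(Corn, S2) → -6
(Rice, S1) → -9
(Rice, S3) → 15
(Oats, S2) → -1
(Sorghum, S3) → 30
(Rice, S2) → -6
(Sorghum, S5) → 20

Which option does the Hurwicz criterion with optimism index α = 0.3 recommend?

Rye: 0.3·25 + 0.7·(-8) = 1.9
Sorghum: 0.3·30 + 0.7·8 = 14.6
Corn: 0.3·22 + 0.7·(-6) = 2.4
Barley: 0.3·3 + 0.7·(-8) = -4.7
Oats: 0.3·27 + 0.7·(-2) = 6.7
Rice: 0.3·15 + 0.7·(-9) = -1.8
Highest Hurwicz score = 14.6 → Sorghum.

Sorghum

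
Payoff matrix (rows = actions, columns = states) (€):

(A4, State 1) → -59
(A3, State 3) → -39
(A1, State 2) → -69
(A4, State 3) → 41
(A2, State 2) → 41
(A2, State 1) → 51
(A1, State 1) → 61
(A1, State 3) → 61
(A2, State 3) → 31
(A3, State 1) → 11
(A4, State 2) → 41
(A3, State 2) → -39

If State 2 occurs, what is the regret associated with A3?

Best payoff under State 2 is 41.
Regret = 41 − (-39) = 80.

80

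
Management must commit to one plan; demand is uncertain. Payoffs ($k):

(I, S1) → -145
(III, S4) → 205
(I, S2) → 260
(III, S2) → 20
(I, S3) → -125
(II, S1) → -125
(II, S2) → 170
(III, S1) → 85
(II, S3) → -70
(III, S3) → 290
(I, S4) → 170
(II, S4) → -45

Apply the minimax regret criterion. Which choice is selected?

III

Column bests: S1=85, S2=260, S3=290, S4=205.
I regrets: 230, 0, 415, 35 → max 415
II regrets: 210, 90, 360, 250 → max 360
III regrets: 0, 240, 0, 0 → max 240
Smallest max regret = 240 → III.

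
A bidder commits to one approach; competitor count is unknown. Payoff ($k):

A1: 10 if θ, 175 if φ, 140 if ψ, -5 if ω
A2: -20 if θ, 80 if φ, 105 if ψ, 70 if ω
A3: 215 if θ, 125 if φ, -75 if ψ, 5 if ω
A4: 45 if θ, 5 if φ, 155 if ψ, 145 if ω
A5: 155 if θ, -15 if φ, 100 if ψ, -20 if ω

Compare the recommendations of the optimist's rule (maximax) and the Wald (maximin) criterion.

maximax → A3; maximin → A4 (disagree)

Row maxima: A1=175, A2=105, A3=215, A4=155, A5=155
Best best-case = 215 → A3.
Row minima: A1=-5, A2=-20, A3=-75, A4=5, A5=-20
Best worst-case = 5 → A4.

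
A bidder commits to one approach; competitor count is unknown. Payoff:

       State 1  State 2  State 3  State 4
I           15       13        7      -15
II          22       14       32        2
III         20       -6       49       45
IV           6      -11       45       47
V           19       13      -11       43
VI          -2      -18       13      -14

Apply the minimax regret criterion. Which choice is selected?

Column bests: State 1=22, State 2=14, State 3=49, State 4=47.
I regrets: 7, 1, 42, 62 → max 62
II regrets: 0, 0, 17, 45 → max 45
III regrets: 2, 20, 0, 2 → max 20
IV regrets: 16, 25, 4, 0 → max 25
V regrets: 3, 1, 60, 4 → max 60
VI regrets: 24, 32, 36, 61 → max 61
Smallest max regret = 20 → III.

III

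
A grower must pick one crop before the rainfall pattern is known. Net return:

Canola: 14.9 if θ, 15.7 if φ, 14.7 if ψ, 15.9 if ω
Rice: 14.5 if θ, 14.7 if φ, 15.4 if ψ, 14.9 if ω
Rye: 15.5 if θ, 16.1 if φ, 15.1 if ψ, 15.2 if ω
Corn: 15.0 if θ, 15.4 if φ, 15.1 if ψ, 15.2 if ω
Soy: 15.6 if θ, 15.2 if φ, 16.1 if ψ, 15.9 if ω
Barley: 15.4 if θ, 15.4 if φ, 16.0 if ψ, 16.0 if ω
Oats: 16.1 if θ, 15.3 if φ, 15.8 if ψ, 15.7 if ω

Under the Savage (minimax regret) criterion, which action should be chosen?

Column bests: θ=16.1, φ=16.1, ψ=16.1, ω=16.0.
Canola regrets: 1.2, 0.4, 1.4, 0.1 → max 1.4
Rice regrets: 1.6, 1.4, 0.7, 1.1 → max 1.6
Rye regrets: 0.6, 0.0, 1.0, 0.8 → max 1.0
Corn regrets: 1.1, 0.7, 1.0, 0.8 → max 1.1
Soy regrets: 0.5, 0.9, 0.0, 0.1 → max 0.9
Barley regrets: 0.7, 0.7, 0.1, 0.0 → max 0.7
Oats regrets: 0.0, 0.8, 0.3, 0.3 → max 0.8
Smallest max regret = 0.7 → Barley.

Barley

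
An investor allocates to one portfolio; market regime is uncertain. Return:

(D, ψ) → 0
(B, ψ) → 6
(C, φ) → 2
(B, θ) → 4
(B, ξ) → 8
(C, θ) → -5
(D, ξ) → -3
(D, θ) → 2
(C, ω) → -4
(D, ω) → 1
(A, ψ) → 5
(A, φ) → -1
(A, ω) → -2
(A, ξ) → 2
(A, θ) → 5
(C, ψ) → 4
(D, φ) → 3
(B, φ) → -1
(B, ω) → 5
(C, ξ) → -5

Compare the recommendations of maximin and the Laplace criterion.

maximin → B; laplace → B (agree)

Row minima: A=-2, B=-1, C=-5, D=-3
Best worst-case = -1 → B.
Row averages: A=1.8, B=4.4, C=-1.6, D=0.6
Highest average = 4.4 → B.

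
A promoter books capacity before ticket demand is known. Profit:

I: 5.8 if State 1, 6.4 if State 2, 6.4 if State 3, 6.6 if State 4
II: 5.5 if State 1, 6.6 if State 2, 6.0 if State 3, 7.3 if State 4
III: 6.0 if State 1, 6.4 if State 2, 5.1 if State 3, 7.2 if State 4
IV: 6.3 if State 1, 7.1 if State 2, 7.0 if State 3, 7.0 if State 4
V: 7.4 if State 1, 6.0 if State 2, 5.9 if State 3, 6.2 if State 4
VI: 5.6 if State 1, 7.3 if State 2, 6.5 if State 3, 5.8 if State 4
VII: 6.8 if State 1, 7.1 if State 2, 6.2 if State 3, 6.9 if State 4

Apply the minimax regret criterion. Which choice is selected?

VII

Column bests: State 1=7.4, State 2=7.3, State 3=7.0, State 4=7.3.
I regrets: 1.6, 0.9, 0.6, 0.7 → max 1.6
II regrets: 1.9, 0.7, 1.0, 0.0 → max 1.9
III regrets: 1.4, 0.9, 1.9, 0.1 → max 1.9
IV regrets: 1.1, 0.2, 0.0, 0.3 → max 1.1
V regrets: 0.0, 1.3, 1.1, 1.1 → max 1.3
VI regrets: 1.8, 0.0, 0.5, 1.5 → max 1.8
VII regrets: 0.6, 0.2, 0.8, 0.4 → max 0.8
Smallest max regret = 0.8 → VII.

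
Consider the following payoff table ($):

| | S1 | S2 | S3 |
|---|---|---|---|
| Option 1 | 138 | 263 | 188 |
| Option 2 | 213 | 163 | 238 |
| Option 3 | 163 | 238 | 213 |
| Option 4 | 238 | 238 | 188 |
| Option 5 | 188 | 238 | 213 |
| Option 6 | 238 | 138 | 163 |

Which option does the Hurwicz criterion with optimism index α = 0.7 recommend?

Option 1: 0.7·263 + 0.3·138 = 225.5
Option 2: 0.7·238 + 0.3·163 = 215.5
Option 3: 0.7·238 + 0.3·163 = 215.5
Option 4: 0.7·238 + 0.3·188 = 223
Option 5: 0.7·238 + 0.3·188 = 223
Option 6: 0.7·238 + 0.3·138 = 208
Highest Hurwicz score = 225.5 → Option 1.

Option 1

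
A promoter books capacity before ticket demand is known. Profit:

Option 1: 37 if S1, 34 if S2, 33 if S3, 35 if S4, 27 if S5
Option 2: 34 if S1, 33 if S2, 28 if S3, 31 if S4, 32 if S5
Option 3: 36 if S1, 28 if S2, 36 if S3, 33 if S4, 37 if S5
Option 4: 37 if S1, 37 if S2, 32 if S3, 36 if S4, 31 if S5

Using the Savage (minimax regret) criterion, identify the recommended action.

Option 4

Column bests: S1=37, S2=37, S3=36, S4=36, S5=37.
Option 1 regrets: 0, 3, 3, 1, 10 → max 10
Option 2 regrets: 3, 4, 8, 5, 5 → max 8
Option 3 regrets: 1, 9, 0, 3, 0 → max 9
Option 4 regrets: 0, 0, 4, 0, 6 → max 6
Smallest max regret = 6 → Option 4.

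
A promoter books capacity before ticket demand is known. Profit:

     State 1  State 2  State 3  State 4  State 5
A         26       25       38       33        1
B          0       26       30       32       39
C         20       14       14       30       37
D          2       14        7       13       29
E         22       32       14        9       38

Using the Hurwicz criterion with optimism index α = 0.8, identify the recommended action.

A: 0.8·38 + 0.2·1 = 30.6
B: 0.8·39 + 0.2·0 = 31.2
C: 0.8·37 + 0.2·14 = 32.4
D: 0.8·29 + 0.2·2 = 23.6
E: 0.8·38 + 0.2·9 = 32.2
Highest Hurwicz score = 32.4 → C.

C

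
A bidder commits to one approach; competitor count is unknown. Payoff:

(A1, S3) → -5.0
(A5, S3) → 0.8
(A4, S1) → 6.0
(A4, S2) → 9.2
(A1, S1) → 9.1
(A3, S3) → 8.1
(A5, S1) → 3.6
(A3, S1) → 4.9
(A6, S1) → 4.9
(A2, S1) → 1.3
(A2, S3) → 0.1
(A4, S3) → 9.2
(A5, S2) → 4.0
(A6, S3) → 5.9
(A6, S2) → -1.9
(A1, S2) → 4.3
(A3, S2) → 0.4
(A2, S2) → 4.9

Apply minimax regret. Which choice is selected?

A4

Column bests: S1=9.1, S2=9.2, S3=9.2.
A1 regrets: 0.0, 4.9, 14.2 → max 14.2
A2 regrets: 7.8, 4.3, 9.1 → max 9.1
A3 regrets: 4.2, 8.8, 1.1 → max 8.8
A4 regrets: 3.1, 0.0, 0.0 → max 3.1
A5 regrets: 5.5, 5.2, 8.4 → max 8.4
A6 regrets: 4.2, 11.1, 3.3 → max 11.1
Smallest max regret = 3.1 → A4.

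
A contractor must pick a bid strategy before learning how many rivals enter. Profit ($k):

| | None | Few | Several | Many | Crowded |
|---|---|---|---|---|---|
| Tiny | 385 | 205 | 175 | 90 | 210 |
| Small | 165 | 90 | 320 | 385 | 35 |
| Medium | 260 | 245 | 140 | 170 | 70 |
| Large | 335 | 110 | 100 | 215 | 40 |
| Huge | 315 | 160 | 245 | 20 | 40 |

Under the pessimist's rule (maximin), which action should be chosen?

Row minima: Tiny=90, Small=35, Medium=70, Large=40, Huge=20
Best worst-case = 90 → Tiny.

Tiny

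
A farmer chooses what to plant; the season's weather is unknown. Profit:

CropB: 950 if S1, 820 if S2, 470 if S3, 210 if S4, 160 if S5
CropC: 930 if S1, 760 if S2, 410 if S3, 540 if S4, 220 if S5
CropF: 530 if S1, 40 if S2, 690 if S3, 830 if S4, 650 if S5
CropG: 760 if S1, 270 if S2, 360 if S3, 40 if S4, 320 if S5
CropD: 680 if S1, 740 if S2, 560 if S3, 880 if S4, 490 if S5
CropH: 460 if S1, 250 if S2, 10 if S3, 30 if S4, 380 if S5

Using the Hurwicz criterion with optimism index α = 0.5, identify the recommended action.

CropB: 0.5·950 + 0.5·160 = 555
CropC: 0.5·930 + 0.5·220 = 575
CropF: 0.5·830 + 0.5·40 = 435
CropG: 0.5·760 + 0.5·40 = 400
CropD: 0.5·880 + 0.5·490 = 685
CropH: 0.5·460 + 0.5·10 = 235
Highest Hurwicz score = 685 → CropD.

CropD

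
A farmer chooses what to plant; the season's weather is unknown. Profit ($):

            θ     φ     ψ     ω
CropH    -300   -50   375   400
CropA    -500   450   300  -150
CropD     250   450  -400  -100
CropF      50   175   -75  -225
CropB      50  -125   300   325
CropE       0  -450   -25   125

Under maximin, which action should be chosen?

Row minima: CropH=-300, CropA=-500, CropD=-400, CropF=-225, CropB=-125, CropE=-450
Best worst-case = -125 → CropB.

CropB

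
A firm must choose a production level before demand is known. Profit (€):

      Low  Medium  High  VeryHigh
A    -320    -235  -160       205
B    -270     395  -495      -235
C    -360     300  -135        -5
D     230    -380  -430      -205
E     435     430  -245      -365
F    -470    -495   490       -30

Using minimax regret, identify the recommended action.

Column bests: Low=435, Medium=430, High=490, VeryHigh=205.
A regrets: 755, 665, 650, 0 → max 755
B regrets: 705, 35, 985, 440 → max 985
C regrets: 795, 130, 625, 210 → max 795
D regrets: 205, 810, 920, 410 → max 920
E regrets: 0, 0, 735, 570 → max 735
F regrets: 905, 925, 0, 235 → max 925
Smallest max regret = 735 → E.

E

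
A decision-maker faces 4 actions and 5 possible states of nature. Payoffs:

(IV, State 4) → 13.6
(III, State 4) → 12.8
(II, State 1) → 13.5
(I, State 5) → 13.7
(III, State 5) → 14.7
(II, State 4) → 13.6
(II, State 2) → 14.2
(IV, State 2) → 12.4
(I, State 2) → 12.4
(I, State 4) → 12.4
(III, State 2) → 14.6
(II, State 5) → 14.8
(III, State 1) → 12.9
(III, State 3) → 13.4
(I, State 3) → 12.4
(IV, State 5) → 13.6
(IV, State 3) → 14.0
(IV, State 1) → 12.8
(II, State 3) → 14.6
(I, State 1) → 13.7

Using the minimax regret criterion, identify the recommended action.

Column bests: State 1=13.7, State 2=14.6, State 3=14.6, State 4=13.6, State 5=14.8.
I regrets: 0.0, 2.2, 2.2, 1.2, 1.1 → max 2.2
II regrets: 0.2, 0.4, 0.0, 0.0, 0.0 → max 0.4
III regrets: 0.8, 0.0, 1.2, 0.8, 0.1 → max 1.2
IV regrets: 0.9, 2.2, 0.6, 0.0, 1.2 → max 2.2
Smallest max regret = 0.4 → II.

II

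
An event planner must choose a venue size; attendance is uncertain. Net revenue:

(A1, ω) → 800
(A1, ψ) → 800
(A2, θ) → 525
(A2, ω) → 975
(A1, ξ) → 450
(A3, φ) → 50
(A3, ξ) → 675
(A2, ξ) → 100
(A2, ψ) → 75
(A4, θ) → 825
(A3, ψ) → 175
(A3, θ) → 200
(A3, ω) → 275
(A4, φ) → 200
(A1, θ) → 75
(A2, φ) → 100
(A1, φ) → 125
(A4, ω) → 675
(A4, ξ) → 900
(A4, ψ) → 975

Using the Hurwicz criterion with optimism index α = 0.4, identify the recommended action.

A1: 0.4·800 + 0.6·75 = 365
A2: 0.4·975 + 0.6·75 = 435
A3: 0.4·675 + 0.6·50 = 300
A4: 0.4·975 + 0.6·200 = 510
Highest Hurwicz score = 510 → A4.

A4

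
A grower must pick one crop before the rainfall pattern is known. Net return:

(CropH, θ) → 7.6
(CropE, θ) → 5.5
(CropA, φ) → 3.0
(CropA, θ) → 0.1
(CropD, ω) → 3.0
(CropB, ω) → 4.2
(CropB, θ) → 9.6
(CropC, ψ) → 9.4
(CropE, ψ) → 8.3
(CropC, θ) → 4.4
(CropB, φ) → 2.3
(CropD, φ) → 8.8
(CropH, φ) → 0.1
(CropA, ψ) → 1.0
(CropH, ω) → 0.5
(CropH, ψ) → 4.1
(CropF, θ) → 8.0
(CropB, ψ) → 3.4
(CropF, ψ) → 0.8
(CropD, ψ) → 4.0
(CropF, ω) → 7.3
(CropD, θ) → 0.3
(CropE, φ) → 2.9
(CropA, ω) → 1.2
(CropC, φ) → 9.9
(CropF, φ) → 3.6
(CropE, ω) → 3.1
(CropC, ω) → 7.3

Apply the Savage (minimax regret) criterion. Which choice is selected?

Column bests: θ=9.6, φ=9.9, ψ=9.4, ω=7.3.
CropF regrets: 1.6, 6.3, 8.6, 0.0 → max 8.6
CropE regrets: 4.1, 7.0, 1.1, 4.2 → max 7.0
CropA regrets: 9.5, 6.9, 8.4, 6.1 → max 9.5
CropB regrets: 0.0, 7.6, 6.0, 3.1 → max 7.6
CropC regrets: 5.2, 0.0, 0.0, 0.0 → max 5.2
CropH regrets: 2.0, 9.8, 5.3, 6.8 → max 9.8
CropD regrets: 9.3, 1.1, 5.4, 4.3 → max 9.3
Smallest max regret = 5.2 → CropC.

CropC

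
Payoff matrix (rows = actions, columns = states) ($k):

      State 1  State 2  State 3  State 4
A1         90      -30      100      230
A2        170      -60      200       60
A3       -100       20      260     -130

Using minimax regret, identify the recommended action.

A1

Column bests: State 1=170, State 2=20, State 3=260, State 4=230.
A1 regrets: 80, 50, 160, 0 → max 160
A2 regrets: 0, 80, 60, 170 → max 170
A3 regrets: 270, 0, 0, 360 → max 360
Smallest max regret = 160 → A1.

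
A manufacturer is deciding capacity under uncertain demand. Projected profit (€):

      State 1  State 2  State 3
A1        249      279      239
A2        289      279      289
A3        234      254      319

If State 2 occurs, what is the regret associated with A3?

Best payoff under State 2 is 279.
Regret = 279 − 254 = 25.

25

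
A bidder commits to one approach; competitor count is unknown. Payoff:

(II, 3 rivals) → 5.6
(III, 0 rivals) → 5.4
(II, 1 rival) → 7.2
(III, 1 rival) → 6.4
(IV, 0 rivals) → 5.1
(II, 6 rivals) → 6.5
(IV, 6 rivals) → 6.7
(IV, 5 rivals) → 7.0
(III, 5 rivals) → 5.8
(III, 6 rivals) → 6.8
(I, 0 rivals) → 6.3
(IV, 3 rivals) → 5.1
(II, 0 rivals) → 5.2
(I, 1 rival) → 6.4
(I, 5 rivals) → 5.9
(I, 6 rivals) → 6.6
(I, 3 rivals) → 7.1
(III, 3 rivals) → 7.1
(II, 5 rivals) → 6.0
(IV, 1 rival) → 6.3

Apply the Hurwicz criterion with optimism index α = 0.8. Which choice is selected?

I: 0.8·7.1 + 0.2·5.9 = 6.86
II: 0.8·7.2 + 0.2·5.2 = 6.8
III: 0.8·7.1 + 0.2·5.4 = 6.76
IV: 0.8·7.0 + 0.2·5.1 = 6.62
Highest Hurwicz score = 6.86 → I.

I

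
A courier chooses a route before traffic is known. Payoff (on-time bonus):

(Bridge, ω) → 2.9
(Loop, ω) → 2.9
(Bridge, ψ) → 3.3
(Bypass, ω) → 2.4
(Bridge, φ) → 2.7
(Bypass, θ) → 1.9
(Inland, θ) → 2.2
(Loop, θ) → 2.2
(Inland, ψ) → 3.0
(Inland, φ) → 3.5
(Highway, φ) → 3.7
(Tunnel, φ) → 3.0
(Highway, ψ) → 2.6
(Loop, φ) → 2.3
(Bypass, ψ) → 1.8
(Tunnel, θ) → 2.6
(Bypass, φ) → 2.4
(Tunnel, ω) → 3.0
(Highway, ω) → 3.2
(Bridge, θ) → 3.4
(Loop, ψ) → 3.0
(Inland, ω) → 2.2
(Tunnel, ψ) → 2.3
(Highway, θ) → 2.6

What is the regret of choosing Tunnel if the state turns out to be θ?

Best payoff under θ is 3.4.
Regret = 3.4 − 2.6 = 0.8.

0.8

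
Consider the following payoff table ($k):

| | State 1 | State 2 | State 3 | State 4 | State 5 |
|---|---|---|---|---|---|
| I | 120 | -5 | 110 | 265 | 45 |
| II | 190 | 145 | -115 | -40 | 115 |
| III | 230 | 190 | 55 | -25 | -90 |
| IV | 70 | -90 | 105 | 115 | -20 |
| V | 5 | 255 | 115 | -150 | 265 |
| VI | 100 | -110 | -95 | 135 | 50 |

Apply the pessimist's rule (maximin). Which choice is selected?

Row minima: I=-5, II=-115, III=-90, IV=-90, V=-150, VI=-110
Best worst-case = -5 → I.

I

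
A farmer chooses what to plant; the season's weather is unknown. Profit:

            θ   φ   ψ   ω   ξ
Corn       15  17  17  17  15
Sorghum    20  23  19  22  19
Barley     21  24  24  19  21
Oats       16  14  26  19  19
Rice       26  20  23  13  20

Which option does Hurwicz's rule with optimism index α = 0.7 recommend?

Corn: 0.7·17 + 0.3·15 = 16.4
Sorghum: 0.7·23 + 0.3·19 = 21.8
Barley: 0.7·24 + 0.3·19 = 22.5
Oats: 0.7·26 + 0.3·14 = 22.4
Rice: 0.7·26 + 0.3·13 = 22.1
Highest Hurwicz score = 22.5 → Barley.

Barley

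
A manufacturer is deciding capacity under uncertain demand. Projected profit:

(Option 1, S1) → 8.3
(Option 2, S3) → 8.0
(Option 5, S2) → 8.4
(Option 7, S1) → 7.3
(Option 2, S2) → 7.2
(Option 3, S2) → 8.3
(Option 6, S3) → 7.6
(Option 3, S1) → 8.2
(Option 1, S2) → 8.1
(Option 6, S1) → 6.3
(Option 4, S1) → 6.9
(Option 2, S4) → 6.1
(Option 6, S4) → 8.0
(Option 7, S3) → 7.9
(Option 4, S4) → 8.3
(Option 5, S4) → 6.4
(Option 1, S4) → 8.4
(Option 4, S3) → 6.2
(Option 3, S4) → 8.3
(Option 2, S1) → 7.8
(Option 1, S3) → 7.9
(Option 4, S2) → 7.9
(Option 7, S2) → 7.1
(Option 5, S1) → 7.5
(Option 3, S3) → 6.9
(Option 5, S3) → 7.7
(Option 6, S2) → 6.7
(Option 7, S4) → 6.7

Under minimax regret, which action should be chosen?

Option 1

Column bests: S1=8.3, S2=8.4, S3=8.0, S4=8.4.
Option 1 regrets: 0.0, 0.3, 0.1, 0.0 → max 0.3
Option 2 regrets: 0.5, 1.2, 0.0, 2.3 → max 2.3
Option 3 regrets: 0.1, 0.1, 1.1, 0.1 → max 1.1
Option 4 regrets: 1.4, 0.5, 1.8, 0.1 → max 1.8
Option 5 regrets: 0.8, 0.0, 0.3, 2.0 → max 2.0
Option 6 regrets: 2.0, 1.7, 0.4, 0.4 → max 2.0
Option 7 regrets: 1.0, 1.3, 0.1, 1.7 → max 1.7
Smallest max regret = 0.3 → Option 1.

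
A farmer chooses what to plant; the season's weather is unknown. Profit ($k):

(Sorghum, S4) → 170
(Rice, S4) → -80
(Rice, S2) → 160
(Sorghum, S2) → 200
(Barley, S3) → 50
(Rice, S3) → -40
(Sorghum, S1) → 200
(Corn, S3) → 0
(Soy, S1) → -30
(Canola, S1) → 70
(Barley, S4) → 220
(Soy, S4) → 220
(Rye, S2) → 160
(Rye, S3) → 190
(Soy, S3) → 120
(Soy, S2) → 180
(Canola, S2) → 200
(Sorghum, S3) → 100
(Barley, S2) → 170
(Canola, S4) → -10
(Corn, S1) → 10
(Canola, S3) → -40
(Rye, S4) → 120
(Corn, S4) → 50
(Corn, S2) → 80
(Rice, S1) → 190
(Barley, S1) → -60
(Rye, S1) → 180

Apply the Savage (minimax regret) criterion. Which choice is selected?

Column bests: S1=200, S2=200, S3=190, S4=220.
Sorghum regrets: 0, 0, 90, 50 → max 90
Canola regrets: 130, 0, 230, 230 → max 230
Corn regrets: 190, 120, 190, 170 → max 190
Soy regrets: 230, 20, 70, 0 → max 230
Rye regrets: 20, 40, 0, 100 → max 100
Barley regrets: 260, 30, 140, 0 → max 260
Rice regrets: 10, 40, 230, 300 → max 300
Smallest max regret = 90 → Sorghum.

Sorghum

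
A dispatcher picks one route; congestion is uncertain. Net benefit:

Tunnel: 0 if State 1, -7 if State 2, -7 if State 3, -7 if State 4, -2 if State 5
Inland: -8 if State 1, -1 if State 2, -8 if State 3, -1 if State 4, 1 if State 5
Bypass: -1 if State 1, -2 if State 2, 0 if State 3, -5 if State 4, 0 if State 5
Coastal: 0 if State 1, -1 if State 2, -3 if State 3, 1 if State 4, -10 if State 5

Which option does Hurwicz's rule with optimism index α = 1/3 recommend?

Tunnel: 1/3·0 + 2/3·(-7) = -14/3
Inland: 1/3·1 + 2/3·(-8) = -5
Bypass: 1/3·0 + 2/3·(-5) = -10/3
Coastal: 1/3·1 + 2/3·(-10) = -19/3
Highest Hurwicz score = -10/3 → Bypass.

Bypass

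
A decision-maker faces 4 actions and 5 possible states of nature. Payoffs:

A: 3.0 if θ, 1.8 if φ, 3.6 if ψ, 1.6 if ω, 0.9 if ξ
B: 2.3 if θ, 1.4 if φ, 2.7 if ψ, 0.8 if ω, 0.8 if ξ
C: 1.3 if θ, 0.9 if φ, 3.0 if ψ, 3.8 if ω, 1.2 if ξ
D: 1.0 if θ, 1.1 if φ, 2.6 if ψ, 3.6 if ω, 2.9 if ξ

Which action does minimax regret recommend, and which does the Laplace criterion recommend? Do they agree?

minimax regret → C; laplace → D (disagree)

Column bests: θ=3.0, φ=1.8, ψ=3.6, ω=3.8, ξ=2.9.
A regrets: 0.0, 0.0, 0.0, 2.2, 2.0 → max 2.2
B regrets: 0.7, 0.4, 0.9, 3.0, 2.1 → max 3.0
C regrets: 1.7, 0.9, 0.6, 0.0, 1.7 → max 1.7
D regrets: 2.0, 0.7, 1.0, 0.2, 0.0 → max 2.0
Smallest max regret = 1.7 → C.
Row averages: A=2.18, B=1.6, C=2.04, D=2.24
Highest average = 2.24 → D.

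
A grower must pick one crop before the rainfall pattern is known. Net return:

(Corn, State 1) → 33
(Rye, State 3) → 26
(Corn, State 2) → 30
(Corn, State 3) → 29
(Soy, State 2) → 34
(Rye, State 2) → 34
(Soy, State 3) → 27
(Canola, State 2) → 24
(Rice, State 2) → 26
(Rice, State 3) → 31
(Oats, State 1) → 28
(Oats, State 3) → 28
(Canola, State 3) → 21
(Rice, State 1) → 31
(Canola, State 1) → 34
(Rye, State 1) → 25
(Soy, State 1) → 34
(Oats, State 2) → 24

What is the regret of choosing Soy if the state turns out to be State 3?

Best payoff under State 3 is 31.
Regret = 31 − 27 = 4.

4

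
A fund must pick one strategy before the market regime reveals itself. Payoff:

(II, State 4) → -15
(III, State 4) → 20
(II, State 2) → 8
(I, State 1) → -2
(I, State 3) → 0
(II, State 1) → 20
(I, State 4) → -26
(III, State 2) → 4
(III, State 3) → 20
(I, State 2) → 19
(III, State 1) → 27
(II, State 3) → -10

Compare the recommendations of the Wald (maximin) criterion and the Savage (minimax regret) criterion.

maximin → III; minimax regret → III (agree)

Row minima: I=-26, II=-15, III=4
Best worst-case = 4 → III.
Column bests: State 1=27, State 2=19, State 3=20, State 4=20.
I regrets: 29, 0, 20, 46 → max 46
II regrets: 7, 11, 30, 35 → max 35
III regrets: 0, 15, 0, 0 → max 15
Smallest max regret = 15 → III.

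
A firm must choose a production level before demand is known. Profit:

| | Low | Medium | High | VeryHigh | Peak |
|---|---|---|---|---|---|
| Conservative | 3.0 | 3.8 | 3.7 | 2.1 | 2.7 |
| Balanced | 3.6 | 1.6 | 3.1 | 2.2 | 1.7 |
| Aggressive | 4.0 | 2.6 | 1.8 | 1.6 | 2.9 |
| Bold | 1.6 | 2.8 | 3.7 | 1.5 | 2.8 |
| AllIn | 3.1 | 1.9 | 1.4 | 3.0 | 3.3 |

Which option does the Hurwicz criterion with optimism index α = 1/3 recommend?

Conservative

Conservative: 1/3·3.8 + 2/3·2.1 = 8/3
Balanced: 1/3·3.6 + 2/3·1.6 = 34/15
Aggressive: 1/3·4.0 + 2/3·1.6 = 2.4
Bold: 1/3·3.7 + 2/3·1.5 = 67/30
AllIn: 1/3·3.3 + 2/3·1.4 = 61/30
Highest Hurwicz score = 8/3 → Conservative.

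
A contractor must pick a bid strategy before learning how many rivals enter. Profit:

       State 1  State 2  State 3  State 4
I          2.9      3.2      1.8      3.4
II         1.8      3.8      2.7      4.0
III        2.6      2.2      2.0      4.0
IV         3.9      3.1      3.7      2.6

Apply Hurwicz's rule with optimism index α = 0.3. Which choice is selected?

IV

I: 0.3·3.4 + 0.7·1.8 = 2.28
II: 0.3·4.0 + 0.7·1.8 = 2.46
III: 0.3·4.0 + 0.7·2.0 = 2.6
IV: 0.3·3.9 + 0.7·2.6 = 2.99
Highest Hurwicz score = 2.99 → IV.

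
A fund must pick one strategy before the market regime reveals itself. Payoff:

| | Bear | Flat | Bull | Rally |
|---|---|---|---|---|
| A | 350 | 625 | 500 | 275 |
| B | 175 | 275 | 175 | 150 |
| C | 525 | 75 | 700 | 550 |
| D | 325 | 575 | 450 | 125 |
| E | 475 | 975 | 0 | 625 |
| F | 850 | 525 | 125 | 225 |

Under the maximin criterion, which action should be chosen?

Row minima: A=275, B=150, C=75, D=125, E=0, F=125
Best worst-case = 275 → A.

A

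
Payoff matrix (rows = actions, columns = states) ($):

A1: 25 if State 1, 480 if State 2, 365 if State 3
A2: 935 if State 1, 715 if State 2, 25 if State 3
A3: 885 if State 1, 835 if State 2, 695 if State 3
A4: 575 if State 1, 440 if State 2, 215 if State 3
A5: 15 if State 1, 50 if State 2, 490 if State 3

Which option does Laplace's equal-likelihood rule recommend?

A3

Row averages: A1=290, A2=1675/3, A3=805, A4=410, A5=185
Highest average = 805 → A3.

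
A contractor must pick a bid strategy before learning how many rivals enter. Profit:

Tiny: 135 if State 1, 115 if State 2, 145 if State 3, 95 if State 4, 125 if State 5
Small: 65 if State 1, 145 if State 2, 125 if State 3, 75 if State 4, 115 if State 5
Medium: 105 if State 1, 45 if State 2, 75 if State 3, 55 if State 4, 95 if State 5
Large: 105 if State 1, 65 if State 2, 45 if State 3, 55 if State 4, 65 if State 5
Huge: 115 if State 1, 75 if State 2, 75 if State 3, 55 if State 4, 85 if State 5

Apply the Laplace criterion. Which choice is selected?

Row averages: Tiny=123, Small=105, Medium=75, Large=67, Huge=81
Highest average = 123 → Tiny.

Tiny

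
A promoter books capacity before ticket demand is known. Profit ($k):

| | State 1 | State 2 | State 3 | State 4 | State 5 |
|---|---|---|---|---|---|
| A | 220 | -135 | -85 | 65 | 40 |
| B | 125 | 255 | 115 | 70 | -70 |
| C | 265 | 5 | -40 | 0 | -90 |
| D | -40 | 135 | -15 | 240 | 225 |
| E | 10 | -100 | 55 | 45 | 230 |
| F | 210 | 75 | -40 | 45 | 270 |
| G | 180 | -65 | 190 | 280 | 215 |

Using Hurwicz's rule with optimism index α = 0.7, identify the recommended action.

A: 0.7·220 + 0.3·(-135) = 113.5
B: 0.7·255 + 0.3·(-70) = 157.5
C: 0.7·265 + 0.3·(-90) = 158.5
D: 0.7·240 + 0.3·(-40) = 156
E: 0.7·230 + 0.3·(-100) = 131
F: 0.7·270 + 0.3·(-40) = 177
G: 0.7·280 + 0.3·(-65) = 176.5
Highest Hurwicz score = 177 → F.

F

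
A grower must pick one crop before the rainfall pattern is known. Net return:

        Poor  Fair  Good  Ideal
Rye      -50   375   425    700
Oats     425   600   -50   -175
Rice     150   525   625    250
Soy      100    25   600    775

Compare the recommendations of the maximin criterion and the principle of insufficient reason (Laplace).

Row minima: Rye=-50, Oats=-175, Rice=150, Soy=25
Best worst-case = 150 → Rice.
Row averages: Rye=362.5, Oats=200, Rice=387.5, Soy=375
Highest average = 387.5 → Rice.

maximin → Rice; laplace → Rice (agree)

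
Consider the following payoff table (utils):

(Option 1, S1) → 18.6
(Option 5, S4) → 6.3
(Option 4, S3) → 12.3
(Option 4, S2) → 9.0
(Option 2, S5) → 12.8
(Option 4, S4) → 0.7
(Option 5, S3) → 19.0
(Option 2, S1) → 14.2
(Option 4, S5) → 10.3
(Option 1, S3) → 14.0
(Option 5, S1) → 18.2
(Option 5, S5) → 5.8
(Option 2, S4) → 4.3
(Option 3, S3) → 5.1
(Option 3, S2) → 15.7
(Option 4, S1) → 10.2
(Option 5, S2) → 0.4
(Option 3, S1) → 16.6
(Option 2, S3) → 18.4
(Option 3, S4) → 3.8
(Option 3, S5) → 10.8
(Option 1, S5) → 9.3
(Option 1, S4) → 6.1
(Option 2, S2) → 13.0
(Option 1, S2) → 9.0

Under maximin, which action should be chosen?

Row minima: Option 1=6.1, Option 2=4.3, Option 3=3.8, Option 4=0.7, Option 5=0.4
Best worst-case = 6.1 → Option 1.

Option 1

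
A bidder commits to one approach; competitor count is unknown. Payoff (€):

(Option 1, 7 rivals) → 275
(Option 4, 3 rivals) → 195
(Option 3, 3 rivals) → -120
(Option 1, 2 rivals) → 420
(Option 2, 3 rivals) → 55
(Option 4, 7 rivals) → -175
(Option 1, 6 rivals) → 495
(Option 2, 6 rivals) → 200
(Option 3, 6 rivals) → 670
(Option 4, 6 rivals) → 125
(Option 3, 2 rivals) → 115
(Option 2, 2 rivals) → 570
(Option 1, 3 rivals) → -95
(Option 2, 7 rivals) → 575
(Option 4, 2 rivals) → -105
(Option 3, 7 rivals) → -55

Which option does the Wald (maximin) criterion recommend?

Option 2

Row minima: Option 1=-95, Option 2=55, Option 3=-120, Option 4=-175
Best worst-case = 55 → Option 2.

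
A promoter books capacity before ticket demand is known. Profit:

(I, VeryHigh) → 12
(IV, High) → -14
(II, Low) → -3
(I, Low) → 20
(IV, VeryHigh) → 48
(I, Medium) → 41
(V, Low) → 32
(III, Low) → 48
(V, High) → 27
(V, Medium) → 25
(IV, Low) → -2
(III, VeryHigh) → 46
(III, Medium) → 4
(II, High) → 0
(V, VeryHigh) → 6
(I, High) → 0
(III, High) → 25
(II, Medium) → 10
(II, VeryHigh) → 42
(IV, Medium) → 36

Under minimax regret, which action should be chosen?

I

Column bests: Low=48, Medium=41, High=27, VeryHigh=48.
I regrets: 28, 0, 27, 36 → max 36
II regrets: 51, 31, 27, 6 → max 51
III regrets: 0, 37, 2, 2 → max 37
IV regrets: 50, 5, 41, 0 → max 50
V regrets: 16, 16, 0, 42 → max 42
Smallest max regret = 36 → I.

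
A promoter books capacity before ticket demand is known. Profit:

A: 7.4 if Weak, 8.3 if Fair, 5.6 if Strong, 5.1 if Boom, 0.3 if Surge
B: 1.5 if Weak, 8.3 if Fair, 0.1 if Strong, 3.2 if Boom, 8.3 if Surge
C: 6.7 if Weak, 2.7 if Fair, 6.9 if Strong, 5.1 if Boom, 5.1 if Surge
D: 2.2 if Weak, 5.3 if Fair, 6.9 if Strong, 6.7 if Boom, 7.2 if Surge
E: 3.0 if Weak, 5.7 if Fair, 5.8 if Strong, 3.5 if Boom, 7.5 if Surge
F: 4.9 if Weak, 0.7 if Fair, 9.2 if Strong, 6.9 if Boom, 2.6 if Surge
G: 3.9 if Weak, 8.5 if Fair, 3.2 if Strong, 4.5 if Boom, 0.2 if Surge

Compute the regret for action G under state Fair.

Best payoff under Fair is 8.5.
Regret = 8.5 − 8.5 = 0.0.

0.0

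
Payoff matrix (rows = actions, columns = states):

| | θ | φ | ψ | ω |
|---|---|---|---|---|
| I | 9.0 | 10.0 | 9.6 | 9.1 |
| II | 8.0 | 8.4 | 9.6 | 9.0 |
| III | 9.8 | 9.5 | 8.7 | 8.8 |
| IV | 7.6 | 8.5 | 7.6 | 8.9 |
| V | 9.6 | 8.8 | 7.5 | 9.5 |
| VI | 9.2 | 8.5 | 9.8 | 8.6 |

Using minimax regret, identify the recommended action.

Column bests: θ=9.8, φ=10.0, ψ=9.8, ω=9.5.
I regrets: 0.8, 0.0, 0.2, 0.4 → max 0.8
II regrets: 1.8, 1.6, 0.2, 0.5 → max 1.8
III regrets: 0.0, 0.5, 1.1, 0.7 → max 1.1
IV regrets: 2.2, 1.5, 2.2, 0.6 → max 2.2
V regrets: 0.2, 1.2, 2.3, 0.0 → max 2.3
VI regrets: 0.6, 1.5, 0.0, 0.9 → max 1.5
Smallest max regret = 0.8 → I.

I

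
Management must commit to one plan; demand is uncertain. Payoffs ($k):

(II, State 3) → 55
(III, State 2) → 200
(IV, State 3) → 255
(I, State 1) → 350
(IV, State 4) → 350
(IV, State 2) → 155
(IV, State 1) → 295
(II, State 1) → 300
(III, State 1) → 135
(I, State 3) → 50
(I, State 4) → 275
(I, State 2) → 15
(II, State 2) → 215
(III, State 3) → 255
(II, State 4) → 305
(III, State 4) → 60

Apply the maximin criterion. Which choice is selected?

Row minima: I=15, II=55, III=60, IV=155
Best worst-case = 155 → IV.

IV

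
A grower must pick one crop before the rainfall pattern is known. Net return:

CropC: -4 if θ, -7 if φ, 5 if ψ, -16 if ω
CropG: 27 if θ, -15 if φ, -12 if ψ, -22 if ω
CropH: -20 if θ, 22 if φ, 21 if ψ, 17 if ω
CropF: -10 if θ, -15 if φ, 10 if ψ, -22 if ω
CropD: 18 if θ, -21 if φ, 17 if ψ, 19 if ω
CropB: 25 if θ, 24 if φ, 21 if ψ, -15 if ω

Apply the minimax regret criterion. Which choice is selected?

CropB

Column bests: θ=27, φ=24, ψ=21, ω=19.
CropC regrets: 31, 31, 16, 35 → max 35
CropG regrets: 0, 39, 33, 41 → max 41
CropH regrets: 47, 2, 0, 2 → max 47
CropF regrets: 37, 39, 11, 41 → max 41
CropD regrets: 9, 45, 4, 0 → max 45
CropB regrets: 2, 0, 0, 34 → max 34
Smallest max regret = 34 → CropB.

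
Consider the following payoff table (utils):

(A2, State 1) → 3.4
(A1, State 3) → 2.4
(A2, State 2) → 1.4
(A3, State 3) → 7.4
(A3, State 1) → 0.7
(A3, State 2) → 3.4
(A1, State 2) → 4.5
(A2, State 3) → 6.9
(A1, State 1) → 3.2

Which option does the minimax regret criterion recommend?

Column bests: State 1=3.4, State 2=4.5, State 3=7.4.
A1 regrets: 0.2, 0.0, 5.0 → max 5.0
A2 regrets: 0.0, 3.1, 0.5 → max 3.1
A3 regrets: 2.7, 1.1, 0.0 → max 2.7
Smallest max regret = 2.7 → A3.

A3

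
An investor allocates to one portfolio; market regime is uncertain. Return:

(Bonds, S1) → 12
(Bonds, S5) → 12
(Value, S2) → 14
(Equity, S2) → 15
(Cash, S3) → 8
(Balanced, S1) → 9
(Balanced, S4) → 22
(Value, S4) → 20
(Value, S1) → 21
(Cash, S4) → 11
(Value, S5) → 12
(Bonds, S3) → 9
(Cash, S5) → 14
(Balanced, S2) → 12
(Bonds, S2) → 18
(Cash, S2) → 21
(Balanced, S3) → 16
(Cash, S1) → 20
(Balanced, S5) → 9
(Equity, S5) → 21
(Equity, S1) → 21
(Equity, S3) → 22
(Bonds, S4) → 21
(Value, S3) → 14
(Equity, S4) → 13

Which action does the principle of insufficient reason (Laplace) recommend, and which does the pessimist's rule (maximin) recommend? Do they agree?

laplace → Equity; maximin → Equity (agree)

Row averages: Balanced=13.6, Equity=18.4, Cash=14.8, Value=16.2, Bonds=14.4
Highest average = 18.4 → Equity.
Row minima: Balanced=9, Equity=13, Cash=8, Value=12, Bonds=9
Best worst-case = 13 → Equity.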